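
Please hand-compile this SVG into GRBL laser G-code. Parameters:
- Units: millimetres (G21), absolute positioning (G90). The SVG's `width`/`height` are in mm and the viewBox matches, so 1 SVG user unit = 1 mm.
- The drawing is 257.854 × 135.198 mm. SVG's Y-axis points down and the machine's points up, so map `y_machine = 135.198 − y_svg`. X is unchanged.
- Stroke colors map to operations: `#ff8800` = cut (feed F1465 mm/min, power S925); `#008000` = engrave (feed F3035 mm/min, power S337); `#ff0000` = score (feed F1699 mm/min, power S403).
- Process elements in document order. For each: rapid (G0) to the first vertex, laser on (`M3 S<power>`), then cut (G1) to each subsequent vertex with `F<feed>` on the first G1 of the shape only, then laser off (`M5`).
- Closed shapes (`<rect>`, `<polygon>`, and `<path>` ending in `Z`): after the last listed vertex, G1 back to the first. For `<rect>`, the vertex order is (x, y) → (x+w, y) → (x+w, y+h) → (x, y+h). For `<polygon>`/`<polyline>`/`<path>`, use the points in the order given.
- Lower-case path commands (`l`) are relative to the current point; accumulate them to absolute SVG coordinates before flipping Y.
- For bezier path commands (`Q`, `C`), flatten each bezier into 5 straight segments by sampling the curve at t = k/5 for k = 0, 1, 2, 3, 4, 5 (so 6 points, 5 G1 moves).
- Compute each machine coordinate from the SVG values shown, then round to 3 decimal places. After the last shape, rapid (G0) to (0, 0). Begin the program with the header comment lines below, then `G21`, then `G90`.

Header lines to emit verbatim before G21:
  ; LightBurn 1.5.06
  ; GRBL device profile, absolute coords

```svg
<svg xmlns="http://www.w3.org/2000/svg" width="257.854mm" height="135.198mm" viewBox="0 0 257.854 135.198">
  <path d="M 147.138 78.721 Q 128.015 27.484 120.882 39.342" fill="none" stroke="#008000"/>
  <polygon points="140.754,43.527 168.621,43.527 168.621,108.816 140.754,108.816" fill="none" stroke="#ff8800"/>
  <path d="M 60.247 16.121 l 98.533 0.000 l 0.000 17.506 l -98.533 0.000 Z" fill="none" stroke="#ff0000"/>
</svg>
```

; LightBurn 1.5.06
; GRBL device profile, absolute coords
G21
G90
G0 X147.138 Y56.477
M3 S337
G1 X139.968 Y74.448 F3035
G1 X133.758 Y87.371
G1 X128.507 Y95.247
G1 X124.215 Y98.075
G1 X120.882 Y95.856
M5
G0 X140.754 Y91.671
M3 S925
G1 X168.621 Y91.671 F1465
G1 X168.621 Y26.382
G1 X140.754 Y26.382
G1 X140.754 Y91.671
M5
G0 X60.247 Y119.077
M3 S403
G1 X158.780 Y119.077 F1699
G1 X158.780 Y101.571
G1 X60.247 Y101.571
G1 X60.247 Y119.077
M5
G0 X0.000 Y0.000

Since the viewBox matches the mm dimensions, user units are millimetres directly. The only transform is the Y-flip y_m = 135.198 − y_svg.

Shape 1 is a quadratic bezier drawn with `<path>`. Its stroke #008000 means engrave at S337, F3035. After flipping Y the toolpath is (147.138,56.477) → (139.968,74.448) → (133.758,87.371) → (128.507,95.247) → (124.215,98.075) → (120.882,95.856).

Shape 2 is a rectangle drawn with `<polygon>`. Its stroke #ff8800 means cut at S925, F1465. After flipping Y the toolpath is (140.754,91.671) → (168.621,91.671) → (168.621,26.382) → (140.754,26.382) → (140.754,91.671), returning to the start.

Shape 3 is a rectangle drawn with `<path>`. Its stroke #ff0000 means score at S403, F1699. After flipping Y the toolpath is (60.247,119.077) → (158.780,119.077) → (158.780,101.571) → (60.247,101.571) → (60.247,119.077), returning to the start.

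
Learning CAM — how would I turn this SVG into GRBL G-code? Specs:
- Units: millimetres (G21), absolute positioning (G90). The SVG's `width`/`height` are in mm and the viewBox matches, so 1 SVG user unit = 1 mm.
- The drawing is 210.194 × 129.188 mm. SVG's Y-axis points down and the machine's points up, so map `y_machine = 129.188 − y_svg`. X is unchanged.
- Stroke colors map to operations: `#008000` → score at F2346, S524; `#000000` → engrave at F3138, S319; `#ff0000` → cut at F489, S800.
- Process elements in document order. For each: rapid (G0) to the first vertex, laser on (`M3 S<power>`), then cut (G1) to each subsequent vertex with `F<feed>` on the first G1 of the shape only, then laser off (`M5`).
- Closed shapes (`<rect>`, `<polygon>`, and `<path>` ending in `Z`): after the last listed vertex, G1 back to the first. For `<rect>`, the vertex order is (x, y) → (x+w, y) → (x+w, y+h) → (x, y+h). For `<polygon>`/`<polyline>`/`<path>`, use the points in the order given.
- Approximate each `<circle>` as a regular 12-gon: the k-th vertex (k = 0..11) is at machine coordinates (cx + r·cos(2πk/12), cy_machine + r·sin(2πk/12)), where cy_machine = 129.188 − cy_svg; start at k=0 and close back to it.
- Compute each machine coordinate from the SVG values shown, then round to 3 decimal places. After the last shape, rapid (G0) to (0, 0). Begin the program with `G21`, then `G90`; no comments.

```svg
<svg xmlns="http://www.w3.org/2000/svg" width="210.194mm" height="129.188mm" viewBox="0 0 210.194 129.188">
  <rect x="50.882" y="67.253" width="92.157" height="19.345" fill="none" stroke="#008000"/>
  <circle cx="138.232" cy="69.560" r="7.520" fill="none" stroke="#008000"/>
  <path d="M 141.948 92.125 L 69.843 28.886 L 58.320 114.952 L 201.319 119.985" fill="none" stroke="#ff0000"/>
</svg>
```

G21
G90
G0 X50.882 Y61.935
M3 S524
G1 X143.039 Y61.935 F2346
G1 X143.039 Y42.590
G1 X50.882 Y42.590
G1 X50.882 Y61.935
M5
G0 X145.752 Y59.628
M3 S524
G1 X144.745 Y63.388 F2346
G1 X141.992 Y66.141
G1 X138.232 Y67.148
G1 X134.472 Y66.141
G1 X131.719 Y63.388
G1 X130.712 Y59.628
G1 X131.719 Y55.868
G1 X134.472 Y53.115
G1 X138.232 Y52.108
G1 X141.992 Y53.115
G1 X144.745 Y55.868
G1 X145.752 Y59.628
M5
G0 X141.948 Y37.063
M3 S800
G1 X69.843 Y100.302 F489
G1 X58.320 Y14.236
G1 X201.319 Y9.203
M5
G0 X0.000 Y0.000

1 u = 1 mm; y_m = 129.188 − y.

[1] `<rect>` rectangle, #008000→score S524 F2346: (50.882,61.935) → (143.039,61.935) → (143.039,42.590) → (50.882,42.590) → (50.882,61.935) (closed)

[2] `<circle>` circle, #008000→score S524 F2346: (145.752,59.628) → (144.745,63.388) → (141.992,66.141) → (138.232,67.148) → (134.472,66.141) → (131.719,63.388) → (130.712,59.628) → (131.719,55.868) → (134.472,53.115) → (138.232,52.108) → (141.992,53.115) → (144.745,55.868) → (145.752,59.628) (closed)

[3] `<path>` open polyline, #ff0000→cut S800 F489: (141.948,37.063) → (69.843,100.302) → (58.320,14.236) → (201.319,9.203)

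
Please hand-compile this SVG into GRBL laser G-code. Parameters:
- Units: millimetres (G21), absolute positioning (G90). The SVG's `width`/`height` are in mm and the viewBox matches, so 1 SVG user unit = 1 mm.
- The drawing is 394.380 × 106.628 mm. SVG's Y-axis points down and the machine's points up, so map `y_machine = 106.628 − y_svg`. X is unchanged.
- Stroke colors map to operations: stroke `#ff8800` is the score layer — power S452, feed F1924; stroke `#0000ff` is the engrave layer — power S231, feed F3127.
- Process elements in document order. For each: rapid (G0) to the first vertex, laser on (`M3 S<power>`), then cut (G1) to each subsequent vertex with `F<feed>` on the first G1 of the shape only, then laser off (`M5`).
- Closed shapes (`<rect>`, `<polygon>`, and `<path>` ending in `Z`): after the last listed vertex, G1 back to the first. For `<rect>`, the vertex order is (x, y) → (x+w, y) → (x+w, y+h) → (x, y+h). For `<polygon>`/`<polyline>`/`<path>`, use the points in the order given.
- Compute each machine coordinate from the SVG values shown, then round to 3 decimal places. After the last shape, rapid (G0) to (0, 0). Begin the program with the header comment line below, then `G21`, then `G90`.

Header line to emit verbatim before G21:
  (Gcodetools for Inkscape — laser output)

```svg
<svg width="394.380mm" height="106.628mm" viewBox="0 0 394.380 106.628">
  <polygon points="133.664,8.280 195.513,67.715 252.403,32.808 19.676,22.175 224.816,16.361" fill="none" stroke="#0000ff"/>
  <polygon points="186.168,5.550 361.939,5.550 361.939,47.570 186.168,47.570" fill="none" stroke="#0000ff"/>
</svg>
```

1 u = 1 mm; y_m = 106.628 − y.

[1] `<polygon>` closed polygon, #0000ff→engrave S231 F3127: (133.664,98.348) → (195.513,38.913) → (252.403,73.820) → (19.676,84.453) → (224.816,90.267) → (133.664,98.348) (closed)

[2] `<polygon>` rectangle, #0000ff→engrave S231 F3127: (186.168,101.078) → (361.939,101.078) → (361.939,59.058) → (186.168,59.058) → (186.168,101.078) (closed)

(Gcodetools for Inkscape — laser output)
G21
G90
G0 X133.664 Y98.348
M3 S231
G1 X195.513 Y38.913 F3127
G1 X252.403 Y73.820
G1 X19.676 Y84.453
G1 X224.816 Y90.267
G1 X133.664 Y98.348
M5
G0 X186.168 Y101.078
M3 S231
G1 X361.939 Y101.078 F3127
G1 X361.939 Y59.058
G1 X186.168 Y59.058
G1 X186.168 Y101.078
M5
G0 X0.000 Y0.000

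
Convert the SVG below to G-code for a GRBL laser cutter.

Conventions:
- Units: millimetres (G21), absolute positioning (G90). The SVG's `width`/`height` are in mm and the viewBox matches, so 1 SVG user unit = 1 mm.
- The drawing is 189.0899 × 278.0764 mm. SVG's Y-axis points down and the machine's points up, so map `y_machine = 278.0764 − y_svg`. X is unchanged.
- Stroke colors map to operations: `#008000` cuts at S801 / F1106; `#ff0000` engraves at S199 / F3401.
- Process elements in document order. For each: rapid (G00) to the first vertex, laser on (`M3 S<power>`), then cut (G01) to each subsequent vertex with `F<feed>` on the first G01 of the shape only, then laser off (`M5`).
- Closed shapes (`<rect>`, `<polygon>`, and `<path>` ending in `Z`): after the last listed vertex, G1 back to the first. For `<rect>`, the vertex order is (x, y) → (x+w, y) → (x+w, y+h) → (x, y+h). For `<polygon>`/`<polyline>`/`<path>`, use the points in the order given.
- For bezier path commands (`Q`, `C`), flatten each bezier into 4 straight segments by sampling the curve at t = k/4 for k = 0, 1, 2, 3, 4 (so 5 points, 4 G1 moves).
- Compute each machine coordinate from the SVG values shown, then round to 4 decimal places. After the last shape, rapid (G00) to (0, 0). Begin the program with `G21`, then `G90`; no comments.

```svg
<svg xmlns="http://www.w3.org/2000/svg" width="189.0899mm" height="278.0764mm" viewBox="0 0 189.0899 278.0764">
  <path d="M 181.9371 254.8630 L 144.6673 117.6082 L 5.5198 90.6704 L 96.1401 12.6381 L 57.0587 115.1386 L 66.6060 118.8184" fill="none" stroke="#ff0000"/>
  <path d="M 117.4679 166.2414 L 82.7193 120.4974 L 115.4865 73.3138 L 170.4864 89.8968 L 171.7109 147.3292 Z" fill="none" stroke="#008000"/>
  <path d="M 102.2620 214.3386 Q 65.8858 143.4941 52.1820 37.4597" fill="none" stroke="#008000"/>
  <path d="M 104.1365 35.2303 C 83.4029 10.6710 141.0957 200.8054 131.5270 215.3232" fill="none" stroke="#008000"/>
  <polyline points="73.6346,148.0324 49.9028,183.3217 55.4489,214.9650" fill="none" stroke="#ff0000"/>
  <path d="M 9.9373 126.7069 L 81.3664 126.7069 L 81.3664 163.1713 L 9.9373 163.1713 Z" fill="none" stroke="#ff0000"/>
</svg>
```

Since the viewBox matches the mm dimensions, user units are millimetres directly. The only transform is the Y-flip y_m = 278.0764 − y_svg.

Shape 1 is a open polyline drawn with `<path>`. Its stroke #ff0000 means engrave at S199, F3401. After flipping Y the toolpath is (181.9371,23.2134) → (144.6673,160.4682) → (5.5198,187.4060) → (96.1401,265.4383) → (57.0587,162.9378) → (66.6060,159.2580).

Shape 2 is a regular polygon drawn with `<path>`. Its stroke #008000 means cut at S801, F1106. After flipping Y the toolpath is (117.4679,111.8350) → (82.7193,157.5790) → (115.4865,204.7626) → (170.4864,188.1796) → (171.7109,130.7472) → (117.4679,111.8350), returning to the start.

Shape 3 is a quadratic bezier drawn with `<path>`. Its stroke #008000 means cut at S801, F1106. After flipping Y the toolpath is (102.2620,63.7378) → (85.4909,101.3594) → (71.5539,143.3798) → (60.4509,189.7989) → (52.1820,240.6167).

Shape 4 is a cubic bezier drawn with `<path>`. Its stroke #008000 means cut at S801, F1106. After flipping Y the toolpath is (104.1365,242.8461) → (101.0149,227.1091) → (113.6449,167.4536) → (128.3684,100.4711) → (131.5270,62.7532).

Shape 5 is a open polyline drawn with `<polyline>`. Its stroke #ff0000 means engrave at S199, F3401. After flipping Y the toolpath is (73.6346,130.0440) → (49.9028,94.7547) → (55.4489,63.1114).

Shape 6 is a rectangle drawn with `<path>`. Its stroke #ff0000 means engrave at S199, F3401. After flipping Y the toolpath is (9.9373,151.3695) → (81.3664,151.3695) → (81.3664,114.9051) → (9.9373,114.9051) → (9.9373,151.3695), returning to the start.

G21
G90
G00 X181.9371 Y23.2134
M3 S199
G01 X144.6673 Y160.4682 F3401
G01 X5.5198 Y187.4060
G01 X96.1401 Y265.4383
G01 X57.0587 Y162.9378
G01 X66.6060 Y159.2580
M5
G00 X117.4679 Y111.8350
M3 S801
G01 X82.7193 Y157.5790 F1106
G01 X115.4865 Y204.7626
G01 X170.4864 Y188.1796
G01 X171.7109 Y130.7472
G01 X117.4679 Y111.8350
M5
G00 X102.2620 Y63.7378
M3 S801
G01 X85.4909 Y101.3594 F1106
G01 X71.5539 Y143.3798
G01 X60.4509 Y189.7989
G01 X52.1820 Y240.6167
M5
G00 X104.1365 Y242.8461
M3 S801
G01 X101.0149 Y227.1091 F1106
G01 X113.6449 Y167.4536
G01 X128.3684 Y100.4711
G01 X131.5270 Y62.7532
M5
G00 X73.6346 Y130.0440
M3 S199
G01 X49.9028 Y94.7547 F3401
G01 X55.4489 Y63.1114
M5
G00 X9.9373 Y151.3695
M3 S199
G01 X81.3664 Y151.3695 F3401
G01 X81.3664 Y114.9051
G01 X9.9373 Y114.9051
G01 X9.9373 Y151.3695
M5
G00 X0.0000 Y0.0000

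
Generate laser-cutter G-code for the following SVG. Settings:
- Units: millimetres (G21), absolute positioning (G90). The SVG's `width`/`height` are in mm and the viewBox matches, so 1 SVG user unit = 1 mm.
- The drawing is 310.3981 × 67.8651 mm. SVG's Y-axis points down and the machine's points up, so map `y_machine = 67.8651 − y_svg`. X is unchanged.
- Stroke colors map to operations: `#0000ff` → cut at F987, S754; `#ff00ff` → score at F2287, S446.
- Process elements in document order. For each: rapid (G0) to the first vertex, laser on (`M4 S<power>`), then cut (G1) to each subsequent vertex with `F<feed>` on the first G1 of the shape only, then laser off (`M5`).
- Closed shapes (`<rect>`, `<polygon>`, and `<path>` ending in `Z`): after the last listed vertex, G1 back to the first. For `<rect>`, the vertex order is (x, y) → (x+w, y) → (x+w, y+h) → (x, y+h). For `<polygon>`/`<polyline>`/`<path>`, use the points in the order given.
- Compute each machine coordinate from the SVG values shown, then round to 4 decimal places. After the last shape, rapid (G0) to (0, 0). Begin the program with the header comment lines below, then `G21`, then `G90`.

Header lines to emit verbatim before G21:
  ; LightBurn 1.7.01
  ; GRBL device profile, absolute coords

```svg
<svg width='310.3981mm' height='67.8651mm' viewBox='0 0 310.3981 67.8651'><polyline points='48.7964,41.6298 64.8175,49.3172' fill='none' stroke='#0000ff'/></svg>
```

Since the viewBox matches the mm dimensions, user units are millimetres directly. The only transform is the Y-flip y_m = 67.8651 − y_svg.

Shape 1 is a line segment drawn with `<polyline>`. Its stroke #0000ff means cut at S754, F987. After flipping Y the toolpath is (48.7964,26.2353) → (64.8175,18.5479).

; LightBurn 1.7.01
; GRBL device profile, absolute coords
G21
G90
G0 X48.7964 Y26.2353
M4 S754
G1 X64.8175 Y18.5479 F987
M5
G0 X0.0000 Y0.0000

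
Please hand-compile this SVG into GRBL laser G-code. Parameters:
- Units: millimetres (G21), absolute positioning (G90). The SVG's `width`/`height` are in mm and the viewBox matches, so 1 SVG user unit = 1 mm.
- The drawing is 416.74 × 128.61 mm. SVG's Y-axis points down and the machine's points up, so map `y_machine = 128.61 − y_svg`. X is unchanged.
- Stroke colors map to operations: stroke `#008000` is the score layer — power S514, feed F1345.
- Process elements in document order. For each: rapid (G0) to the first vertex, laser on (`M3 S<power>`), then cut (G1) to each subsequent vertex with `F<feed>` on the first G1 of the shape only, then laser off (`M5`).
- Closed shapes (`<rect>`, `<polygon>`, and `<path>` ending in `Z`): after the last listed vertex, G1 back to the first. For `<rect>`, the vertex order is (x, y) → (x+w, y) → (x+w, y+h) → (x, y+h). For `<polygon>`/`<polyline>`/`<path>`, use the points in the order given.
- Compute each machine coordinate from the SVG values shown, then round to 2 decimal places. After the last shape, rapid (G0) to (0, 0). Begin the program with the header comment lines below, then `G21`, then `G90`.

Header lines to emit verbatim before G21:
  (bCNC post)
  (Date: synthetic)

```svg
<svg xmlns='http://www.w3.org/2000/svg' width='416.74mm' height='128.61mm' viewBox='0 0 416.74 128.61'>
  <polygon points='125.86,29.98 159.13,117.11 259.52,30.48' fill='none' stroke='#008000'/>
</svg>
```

viewBox `0 0 416.74 128.61` with mm width/height → 1 unit = 1 mm. Flip: y_m = 128.61 − y_svg.

**Shape 1** — `<polygon>` closed polygon, stroke `#008000` → score (S514, F1345). Machine vertices: (125.86,98.63) → (159.13,11.50) → (259.52,98.13) → (125.86,98.63). Closed: final G1 returns to the first vertex.

(bCNC post)
(Date: synthetic)
G21
G90
G0 X125.86 Y98.63
M3 S514
G1 X159.13 Y11.50 F1345
G1 X259.52 Y98.13
G1 X125.86 Y98.63
M5
G0 X0.00 Y0.00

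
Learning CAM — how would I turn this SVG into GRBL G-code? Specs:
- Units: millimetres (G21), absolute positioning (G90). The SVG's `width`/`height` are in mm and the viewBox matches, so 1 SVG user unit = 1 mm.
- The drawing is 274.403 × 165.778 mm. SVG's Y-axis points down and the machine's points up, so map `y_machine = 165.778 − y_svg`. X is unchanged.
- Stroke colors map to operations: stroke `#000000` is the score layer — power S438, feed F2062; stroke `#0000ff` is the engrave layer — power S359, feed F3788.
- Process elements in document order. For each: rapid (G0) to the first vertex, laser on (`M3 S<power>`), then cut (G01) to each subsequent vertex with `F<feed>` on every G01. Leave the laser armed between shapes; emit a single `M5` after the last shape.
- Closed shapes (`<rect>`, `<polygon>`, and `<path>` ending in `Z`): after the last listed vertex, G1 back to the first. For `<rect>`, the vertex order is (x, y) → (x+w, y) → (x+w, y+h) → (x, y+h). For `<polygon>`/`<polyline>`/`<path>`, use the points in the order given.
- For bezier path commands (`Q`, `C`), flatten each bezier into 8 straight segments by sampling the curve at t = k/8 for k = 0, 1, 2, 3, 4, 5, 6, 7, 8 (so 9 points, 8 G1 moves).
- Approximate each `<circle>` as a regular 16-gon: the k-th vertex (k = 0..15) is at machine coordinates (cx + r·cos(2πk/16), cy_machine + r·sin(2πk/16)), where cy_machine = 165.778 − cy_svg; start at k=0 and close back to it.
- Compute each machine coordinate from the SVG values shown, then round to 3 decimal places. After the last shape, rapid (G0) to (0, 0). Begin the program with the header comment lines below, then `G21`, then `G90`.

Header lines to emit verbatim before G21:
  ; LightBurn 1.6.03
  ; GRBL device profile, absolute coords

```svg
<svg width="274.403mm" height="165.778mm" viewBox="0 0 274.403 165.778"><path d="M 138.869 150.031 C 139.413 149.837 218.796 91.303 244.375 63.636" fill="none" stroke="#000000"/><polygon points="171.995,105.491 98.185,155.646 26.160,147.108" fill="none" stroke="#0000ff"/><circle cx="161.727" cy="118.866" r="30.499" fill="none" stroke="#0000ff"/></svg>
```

; LightBurn 1.6.03
; GRBL device profile, absolute coords
G21
G90
G0 X138.869 Y15.747
M3 S438
G01 X142.510 Y18.380 F2062
G01 X151.987 Y25.437 F2062
G01 X165.746 Y35.873 F2062
G01 X182.234 Y48.642 F2062
G01 X199.895 Y62.699 F2062
G01 X217.175 Y76.998 F2062
G01 X232.520 Y90.494 F2062
G01 X244.375 Y102.142 F2062
G0 X171.995 Y60.287
M3 S359
G01 X98.185 Y10.132 F3788
G01 X26.160 Y18.670 F3788
G01 X171.995 Y60.287 F3788
G0 X192.226 Y46.912
M3 S359
G01 X189.904 Y58.583 F3788
G01 X183.293 Y68.478 F3788
G01 X173.398 Y75.089 F3788
G01 X161.727 Y77.411 F3788
G01 X150.056 Y75.089 F3788
G01 X140.161 Y68.478 F3788
G01 X133.550 Y58.583 F3788
G01 X131.228 Y46.912 F3788
G01 X133.550 Y35.241 F3788
G01 X140.161 Y25.346 F3788
G01 X150.056 Y18.735 F3788
G01 X161.727 Y16.413 F3788
G01 X173.398 Y18.735 F3788
G01 X183.293 Y25.346 F3788
G01 X189.904 Y35.241 F3788
G01 X192.226 Y46.912 F3788
M5
G0 X0.000 Y0.000

viewBox `0 0 274.403 165.778` with mm width/height → 1 unit = 1 mm. Flip: y_m = 165.778 − y_svg.

**Shape 1** — `<path>` cubic bezier, stroke `#000000` → score (S438, F2062). Control points (SVG): P0=(138.869,150.031), P1=(139.413,149.837), P2=(218.796,91.303), P3=(244.375,63.636); sampled at t=k/8. Machine vertices: (138.869,15.747) → (142.510,18.380) → (151.987,25.437) → (165.746,35.873) → (182.234,48.642) → (199.895,62.699) → (217.175,76.998) → (232.520,90.494) → (244.375,102.142). Open path.

**Shape 2** — `<polygon>` closed polygon, stroke `#0000ff` → engrave (S359, F3788). Machine vertices: (171.995,60.287) → (98.185,10.132) → (26.160,18.670) → (171.995,60.287). Closed: final G1 returns to the first vertex.

**Shape 3** — `<circle>` circle, stroke `#0000ff` → engrave (S359, F3788). Machine vertices: (192.226,46.912) → (189.904,58.583) → (183.293,68.478) → (173.398,75.089) → (161.727,77.411) → (150.056,75.089) → (140.161,68.478) → (133.550,58.583) → (131.228,46.912) → (133.550,35.241) → (140.161,25.346) → (150.056,18.735) → (161.727,16.413) → (173.398,18.735) → (183.293,25.346) → (189.904,35.241) → (192.226,46.912). Closed: final G1 returns to the first vertex.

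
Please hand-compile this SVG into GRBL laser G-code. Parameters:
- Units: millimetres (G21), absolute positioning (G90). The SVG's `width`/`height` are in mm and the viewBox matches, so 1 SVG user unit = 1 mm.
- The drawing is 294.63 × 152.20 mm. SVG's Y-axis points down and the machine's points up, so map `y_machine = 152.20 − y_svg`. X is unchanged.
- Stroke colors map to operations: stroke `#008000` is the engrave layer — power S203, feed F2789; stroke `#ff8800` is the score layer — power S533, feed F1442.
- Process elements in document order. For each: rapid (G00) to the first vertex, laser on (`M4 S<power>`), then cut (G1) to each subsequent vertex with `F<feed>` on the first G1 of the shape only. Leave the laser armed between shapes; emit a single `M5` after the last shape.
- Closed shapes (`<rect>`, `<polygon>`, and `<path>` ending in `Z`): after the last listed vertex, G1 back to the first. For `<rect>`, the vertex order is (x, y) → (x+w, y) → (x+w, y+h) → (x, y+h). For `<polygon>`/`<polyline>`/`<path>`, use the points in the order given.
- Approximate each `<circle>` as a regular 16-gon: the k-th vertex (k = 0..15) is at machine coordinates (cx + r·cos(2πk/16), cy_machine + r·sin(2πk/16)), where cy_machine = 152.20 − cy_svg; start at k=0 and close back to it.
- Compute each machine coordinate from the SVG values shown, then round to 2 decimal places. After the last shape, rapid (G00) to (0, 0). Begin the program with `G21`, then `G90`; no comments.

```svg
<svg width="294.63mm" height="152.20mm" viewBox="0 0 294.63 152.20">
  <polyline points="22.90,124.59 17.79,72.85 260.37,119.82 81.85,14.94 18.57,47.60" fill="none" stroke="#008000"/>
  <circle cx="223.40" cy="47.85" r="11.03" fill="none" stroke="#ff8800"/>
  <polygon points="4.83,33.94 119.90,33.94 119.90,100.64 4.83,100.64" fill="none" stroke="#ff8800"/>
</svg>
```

G21
G90
G00 X22.90 Y27.61
M4 S203
G1 X17.79 Y79.35 F2789
G1 X260.37 Y32.38
G1 X81.85 Y137.26
G1 X18.57 Y104.60
G00 X234.43 Y104.35
M4 S533
G1 X233.59 Y108.57 F1442
G1 X231.20 Y112.15
G1 X227.62 Y114.54
G1 X223.40 Y115.38
G1 X219.18 Y114.54
G1 X215.60 Y112.15
G1 X213.21 Y108.57
G1 X212.37 Y104.35
G1 X213.21 Y100.13
G1 X215.60 Y96.55
G1 X219.18 Y94.16
G1 X223.40 Y93.32
G1 X227.62 Y94.16
G1 X231.20 Y96.55
G1 X233.59 Y100.13
G1 X234.43 Y104.35
G00 X4.83 Y118.26
M4 S533
G1 X119.90 Y118.26 F1442
G1 X119.90 Y51.56
G1 X4.83 Y51.56
G1 X4.83 Y118.26
M5
G00 X0.00 Y0.00

viewBox `0 0 294.63 152.20` with mm width/height → 1 unit = 1 mm. Flip: y_m = 152.20 − y_svg.

**Shape 1** — `<polyline>` open polyline, stroke `#008000` → engrave (S203, F2789). Machine vertices: (22.90,27.61) → (17.79,79.35) → (260.37,32.38) → (81.85,137.26) → (18.57,104.60). Open path.

**Shape 2** — `<circle>` circle, stroke `#ff8800` → score (S533, F1442). Machine vertices: (234.43,104.35) → (233.59,108.57) → (231.20,112.15) → (227.62,114.54) → (223.40,115.38) → (219.18,114.54) → (215.60,112.15) → (213.21,108.57) → (212.37,104.35) → (213.21,100.13) → (215.60,96.55) → (219.18,94.16) → (223.40,93.32) → (227.62,94.16) → (231.20,96.55) → (233.59,100.13) → (234.43,104.35). Closed: final G1 returns to the first vertex.

**Shape 3** — `<polygon>` rectangle, stroke `#ff8800` → score (S533, F1442). Machine vertices: (4.83,118.26) → (119.90,118.26) → (119.90,51.56) → (4.83,51.56) → (4.83,118.26). Closed: final G1 returns to the first vertex.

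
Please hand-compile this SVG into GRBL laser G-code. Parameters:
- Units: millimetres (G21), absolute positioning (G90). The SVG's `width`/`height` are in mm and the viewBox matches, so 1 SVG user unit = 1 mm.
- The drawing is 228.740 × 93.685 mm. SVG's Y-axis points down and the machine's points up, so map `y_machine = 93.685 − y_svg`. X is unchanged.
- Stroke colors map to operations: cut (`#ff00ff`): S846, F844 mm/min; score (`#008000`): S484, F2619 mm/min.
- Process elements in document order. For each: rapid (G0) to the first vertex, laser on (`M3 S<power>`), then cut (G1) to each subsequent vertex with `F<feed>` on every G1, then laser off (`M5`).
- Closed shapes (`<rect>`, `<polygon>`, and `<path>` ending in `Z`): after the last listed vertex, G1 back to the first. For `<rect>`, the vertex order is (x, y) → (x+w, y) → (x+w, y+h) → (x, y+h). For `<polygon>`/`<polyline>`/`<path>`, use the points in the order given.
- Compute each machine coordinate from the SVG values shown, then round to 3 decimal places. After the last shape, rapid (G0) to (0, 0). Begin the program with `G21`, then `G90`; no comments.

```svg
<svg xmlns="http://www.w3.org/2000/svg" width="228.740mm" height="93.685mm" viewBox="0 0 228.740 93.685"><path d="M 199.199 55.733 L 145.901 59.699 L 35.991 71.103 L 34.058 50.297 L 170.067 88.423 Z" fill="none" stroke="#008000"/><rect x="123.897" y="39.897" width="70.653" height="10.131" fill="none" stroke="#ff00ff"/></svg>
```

Since the viewBox matches the mm dimensions, user units are millimetres directly. The only transform is the Y-flip y_m = 93.685 − y_svg.

Shape 1 is a closed polygon drawn with `<path>`. Its stroke #008000 means score at S484, F2619. After flipping Y the toolpath is (199.199,37.952) → (145.901,33.986) → (35.991,22.582) → (34.058,43.388) → (170.067,5.262) → (199.199,37.952), returning to the start.

Shape 2 is a rectangle drawn with `<rect>`. Its stroke #ff00ff means cut at S846, F844. After flipping Y the toolpath is (123.897,53.788) → (194.550,53.788) → (194.550,43.657) → (123.897,43.657) → (123.897,53.788), returning to the start.

G21
G90
G0 X199.199 Y37.952
M3 S484
G1 X145.901 Y33.986 F2619
G1 X35.991 Y22.582 F2619
G1 X34.058 Y43.388 F2619
G1 X170.067 Y5.262 F2619
G1 X199.199 Y37.952 F2619
M5
G0 X123.897 Y53.788
M3 S846
G1 X194.550 Y53.788 F844
G1 X194.550 Y43.657 F844
G1 X123.897 Y43.657 F844
G1 X123.897 Y53.788 F844
M5
G0 X0.000 Y0.000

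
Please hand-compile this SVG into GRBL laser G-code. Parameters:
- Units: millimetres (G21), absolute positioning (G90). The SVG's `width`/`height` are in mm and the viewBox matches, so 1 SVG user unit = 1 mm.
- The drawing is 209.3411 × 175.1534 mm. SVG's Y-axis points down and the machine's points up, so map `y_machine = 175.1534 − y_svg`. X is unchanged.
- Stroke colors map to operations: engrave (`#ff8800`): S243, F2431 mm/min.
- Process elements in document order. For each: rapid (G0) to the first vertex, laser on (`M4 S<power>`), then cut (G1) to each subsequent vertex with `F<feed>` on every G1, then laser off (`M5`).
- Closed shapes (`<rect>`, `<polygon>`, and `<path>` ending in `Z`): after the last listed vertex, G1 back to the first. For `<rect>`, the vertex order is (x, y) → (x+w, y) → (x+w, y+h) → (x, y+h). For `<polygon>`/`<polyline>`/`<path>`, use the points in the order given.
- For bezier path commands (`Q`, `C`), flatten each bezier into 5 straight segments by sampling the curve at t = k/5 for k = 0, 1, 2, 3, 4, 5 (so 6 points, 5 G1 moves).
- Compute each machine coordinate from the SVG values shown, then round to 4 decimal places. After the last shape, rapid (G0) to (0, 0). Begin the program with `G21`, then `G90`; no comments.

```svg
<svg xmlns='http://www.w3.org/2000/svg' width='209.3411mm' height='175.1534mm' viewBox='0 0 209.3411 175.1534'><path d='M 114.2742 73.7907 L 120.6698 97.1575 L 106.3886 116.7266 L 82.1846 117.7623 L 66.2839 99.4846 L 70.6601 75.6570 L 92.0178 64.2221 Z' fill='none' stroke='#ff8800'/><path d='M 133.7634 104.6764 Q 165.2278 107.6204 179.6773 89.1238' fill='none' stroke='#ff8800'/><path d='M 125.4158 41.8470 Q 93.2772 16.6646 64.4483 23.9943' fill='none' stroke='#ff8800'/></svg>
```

G21
G90
G0 X114.2742 Y101.3627
M4 S243
G1 X120.6698 Y77.9959 F2431
G1 X106.3886 Y58.4268 F2431
G1 X82.1846 Y57.3911 F2431
G1 X66.2839 Y75.6688 F2431
G1 X70.6601 Y99.4964 F2431
G1 X92.0178 Y110.9313 F2431
G1 X114.2742 Y101.3627 F2431
M5
G0 X133.7634 Y70.4770
M4 S243
G1 X145.6686 Y70.1570 F2431
G1 X156.2125 Y71.5523 F2431
G1 X165.3953 Y74.6628 F2431
G1 X173.2169 Y79.4886 F2431
G1 X179.6773 Y86.0296 F2431
M5
G0 X125.4158 Y133.3064
M4 S243
G1 X112.6927 Y142.0789 F2431
G1 X100.2345 Y148.2504 F2431
G1 X88.0410 Y151.8209 F2431
G1 X76.1122 Y152.7905 F2431
G1 X64.4483 Y151.1591 F2431
M5
G0 X0.0000 Y0.0000

Since the viewBox matches the mm dimensions, user units are millimetres directly. The only transform is the Y-flip y_m = 175.1534 − y_svg.

Shape 1 is a regular polygon drawn with `<path>`. Its stroke #ff8800 means engrave at S243, F2431. After flipping Y the toolpath is (114.2742,101.3627) → (120.6698,77.9959) → (106.3886,58.4268) → (82.1846,57.3911) → (66.2839,75.6688) → (70.6601,99.4964) → (92.0178,110.9313) → (114.2742,101.3627), returning to the start.

Shape 2 is a quadratic bezier drawn with `<path>`. Its stroke #ff8800 means engrave at S243, F2431. After flipping Y the toolpath is (133.7634,70.4770) → (145.6686,70.1570) → (156.2125,71.5523) → (165.3953,74.6628) → (173.2169,79.4886) → (179.6773,86.0296).

Shape 3 is a quadratic bezier drawn with `<path>`. Its stroke #ff8800 means engrave at S243, F2431. After flipping Y the toolpath is (125.4158,133.3064) → (112.6927,142.0789) → (100.2345,148.2504) → (88.0410,151.8209) → (76.1122,152.7905) → (64.4483,151.1591).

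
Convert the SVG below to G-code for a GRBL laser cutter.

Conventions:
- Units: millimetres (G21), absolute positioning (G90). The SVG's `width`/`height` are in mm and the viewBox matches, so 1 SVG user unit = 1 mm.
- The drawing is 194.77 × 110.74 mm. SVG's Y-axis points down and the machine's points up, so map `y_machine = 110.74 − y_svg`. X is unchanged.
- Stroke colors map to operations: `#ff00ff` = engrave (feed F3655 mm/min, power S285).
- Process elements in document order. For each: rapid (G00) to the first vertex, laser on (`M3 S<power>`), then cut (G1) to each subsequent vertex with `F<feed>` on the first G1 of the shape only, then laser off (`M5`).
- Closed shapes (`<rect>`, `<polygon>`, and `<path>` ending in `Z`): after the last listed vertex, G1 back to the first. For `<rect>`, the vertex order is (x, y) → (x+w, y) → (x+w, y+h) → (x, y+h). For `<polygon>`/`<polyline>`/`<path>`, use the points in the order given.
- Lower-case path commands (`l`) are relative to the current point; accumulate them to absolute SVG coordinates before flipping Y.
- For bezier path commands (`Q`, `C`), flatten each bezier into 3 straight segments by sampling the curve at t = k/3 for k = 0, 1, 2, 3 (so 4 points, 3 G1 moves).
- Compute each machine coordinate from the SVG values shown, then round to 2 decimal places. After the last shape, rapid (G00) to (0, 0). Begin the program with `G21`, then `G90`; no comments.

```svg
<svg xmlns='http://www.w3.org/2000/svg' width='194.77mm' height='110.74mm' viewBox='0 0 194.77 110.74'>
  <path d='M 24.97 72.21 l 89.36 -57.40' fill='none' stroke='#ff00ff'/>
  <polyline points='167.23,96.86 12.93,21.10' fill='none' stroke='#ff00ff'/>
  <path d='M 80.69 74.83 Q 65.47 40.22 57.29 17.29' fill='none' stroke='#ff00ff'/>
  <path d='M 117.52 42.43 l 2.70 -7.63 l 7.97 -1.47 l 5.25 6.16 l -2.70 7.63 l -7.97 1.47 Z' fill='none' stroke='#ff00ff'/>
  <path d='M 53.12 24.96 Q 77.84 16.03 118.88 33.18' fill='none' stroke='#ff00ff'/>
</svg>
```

1 u = 1 mm; y_m = 110.74 − y.

[1] `<path>` line segment, #ff00ff→engrave S285 F3655: (24.97,38.53) → (114.33,95.93)

[2] `<polyline>` line segment, #ff00ff→engrave S285 F3655: (167.23,13.88) → (12.93,89.64)

[3] `<path>` quadratic bezier, #ff00ff→engrave S285 F3655: (80.69,35.91) → (71.33,57.69) → (63.53,76.87) → (57.29,93.45)

[4] `<path>` regular polygon, #ff00ff→engrave S285 F3655: (117.52,68.31) → (120.22,75.94) → (128.19,77.41) → (133.44,71.25) → (130.74,63.62) → (122.77,62.15) → (117.52,68.31) (closed)

[5] `<path>` quadratic bezier, #ff00ff→engrave S285 F3655: (53.12,85.78) → (71.41,88.84) → (93.33,86.10) → (118.88,77.56)

G21
G90
G00 X24.97 Y38.53
M3 S285
G1 X114.33 Y95.93 F3655
M5
G00 X167.23 Y13.88
M3 S285
G1 X12.93 Y89.64 F3655
M5
G00 X80.69 Y35.91
M3 S285
G1 X71.33 Y57.69 F3655
G1 X63.53 Y76.87
G1 X57.29 Y93.45
M5
G00 X117.52 Y68.31
M3 S285
G1 X120.22 Y75.94 F3655
G1 X128.19 Y77.41
G1 X133.44 Y71.25
G1 X130.74 Y63.62
G1 X122.77 Y62.15
G1 X117.52 Y68.31
M5
G00 X53.12 Y85.78
M3 S285
G1 X71.41 Y88.84 F3655
G1 X93.33 Y86.10
G1 X118.88 Y77.56
M5
G00 X0.00 Y0.00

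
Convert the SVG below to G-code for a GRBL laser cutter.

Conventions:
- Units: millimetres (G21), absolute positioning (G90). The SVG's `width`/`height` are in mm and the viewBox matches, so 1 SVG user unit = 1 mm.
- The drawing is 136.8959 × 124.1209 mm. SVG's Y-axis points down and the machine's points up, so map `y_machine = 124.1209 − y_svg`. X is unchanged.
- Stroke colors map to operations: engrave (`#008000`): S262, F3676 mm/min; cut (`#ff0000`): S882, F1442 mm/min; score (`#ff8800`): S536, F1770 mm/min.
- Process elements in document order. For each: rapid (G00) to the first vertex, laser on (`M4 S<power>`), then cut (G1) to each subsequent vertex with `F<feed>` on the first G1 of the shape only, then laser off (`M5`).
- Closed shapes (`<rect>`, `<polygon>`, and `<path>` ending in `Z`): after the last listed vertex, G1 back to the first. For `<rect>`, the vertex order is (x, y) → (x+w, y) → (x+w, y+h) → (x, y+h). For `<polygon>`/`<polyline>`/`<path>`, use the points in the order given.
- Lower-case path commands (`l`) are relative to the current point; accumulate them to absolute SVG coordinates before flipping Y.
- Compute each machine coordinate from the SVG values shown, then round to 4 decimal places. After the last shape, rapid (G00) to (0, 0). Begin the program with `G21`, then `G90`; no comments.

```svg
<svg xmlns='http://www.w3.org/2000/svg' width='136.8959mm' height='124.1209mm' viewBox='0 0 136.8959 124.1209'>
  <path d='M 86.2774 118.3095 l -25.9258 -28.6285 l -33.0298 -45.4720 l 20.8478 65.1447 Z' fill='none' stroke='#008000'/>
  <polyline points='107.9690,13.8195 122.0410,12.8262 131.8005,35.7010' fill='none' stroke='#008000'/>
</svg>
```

viewBox `0 0 136.8959 124.1209` with mm width/height → 1 unit = 1 mm. Flip: y_m = 124.1209 − y_svg.

**Shape 1** — `<path>` closed polygon, stroke `#008000` → engrave (S262, F3676). Machine vertices: (86.2774,5.8114) → (60.3516,34.4399) → (27.3218,79.9119) → (48.1696,14.7672) → (86.2774,5.8114). Closed: final G1 returns to the first vertex.

**Shape 2** — `<polyline>` open polyline, stroke `#008000` → engrave (S262, F3676). Machine vertices: (107.9690,110.3014) → (122.0410,111.2947) → (131.8005,88.4199). Open path.

G21
G90
G00 X86.2774 Y5.8114
M4 S262
G1 X60.3516 Y34.4399 F3676
G1 X27.3218 Y79.9119
G1 X48.1696 Y14.7672
G1 X86.2774 Y5.8114
M5
G00 X107.9690 Y110.3014
M4 S262
G1 X122.0410 Y111.2947 F3676
G1 X131.8005 Y88.4199
M5
G00 X0.0000 Y0.0000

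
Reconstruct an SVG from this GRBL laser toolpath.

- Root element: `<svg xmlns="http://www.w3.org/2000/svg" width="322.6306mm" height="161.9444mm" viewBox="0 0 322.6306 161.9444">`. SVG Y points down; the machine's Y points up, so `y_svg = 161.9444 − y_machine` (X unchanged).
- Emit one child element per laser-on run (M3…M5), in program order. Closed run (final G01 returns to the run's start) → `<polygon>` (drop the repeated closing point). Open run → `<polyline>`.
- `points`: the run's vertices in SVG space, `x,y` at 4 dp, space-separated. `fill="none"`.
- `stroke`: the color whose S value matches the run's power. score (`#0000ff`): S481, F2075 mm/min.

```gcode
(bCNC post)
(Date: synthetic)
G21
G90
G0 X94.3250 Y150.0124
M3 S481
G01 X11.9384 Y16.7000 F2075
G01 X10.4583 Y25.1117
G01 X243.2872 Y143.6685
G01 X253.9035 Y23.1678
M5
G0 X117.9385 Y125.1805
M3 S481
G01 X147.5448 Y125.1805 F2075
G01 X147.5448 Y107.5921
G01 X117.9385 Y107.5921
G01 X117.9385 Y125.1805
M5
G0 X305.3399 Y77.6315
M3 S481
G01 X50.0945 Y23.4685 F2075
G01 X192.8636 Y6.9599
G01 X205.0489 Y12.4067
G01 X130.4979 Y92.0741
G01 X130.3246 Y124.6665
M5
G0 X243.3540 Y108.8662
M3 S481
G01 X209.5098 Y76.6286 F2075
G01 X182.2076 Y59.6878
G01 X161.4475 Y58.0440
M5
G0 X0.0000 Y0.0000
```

Machine Y-up, SVG Y-down with viewBox height 161.9444, so y_svg = 161.9444 − y_machine; X carries over. Every run uses S481, so all elements get stroke `#0000ff` (score).

Run 1: The run is open, so emit a `<polyline>` with points (Y-flipped): 94.3250,11.9320 11.9384,145.2444 10.4583,136.8327 243.2872,18.2759 253.9035,138.7766.

Run 2: The run returns to its start, so emit a `<polygon>` with points (Y-flipped): 117.9385,36.7639 147.5448,36.7639 147.5448,54.3523 117.9385,54.3523.

Run 3: The run is open, so emit a `<polyline>` with points (Y-flipped): 305.3399,84.3129 50.0945,138.4759 192.8636,154.9845 205.0489,149.5377 130.4979,69.8703 130.3246,37.2779.

Run 4: The run is open, so emit a `<polyline>` with points (Y-flipped): 243.3540,53.0782 209.5098,85.3158 182.2076,102.2566 161.4475,103.9004.

<svg xmlns="http://www.w3.org/2000/svg" width="322.6306mm" height="161.9444mm" viewBox="0 0 322.6306 161.9444">
  <polyline points="94.3250,11.9320 11.9384,145.2444 10.4583,136.8327 243.2872,18.2759 253.9035,138.7766" fill="none" stroke="#0000ff"/>
  <polygon points="117.9385,36.7639 147.5448,36.7639 147.5448,54.3523 117.9385,54.3523" fill="none" stroke="#0000ff"/>
  <polyline points="305.3399,84.3129 50.0945,138.4759 192.8636,154.9845 205.0489,149.5377 130.4979,69.8703 130.3246,37.2779" fill="none" stroke="#0000ff"/>
  <polyline points="243.3540,53.0782 209.5098,85.3158 182.2076,102.2566 161.4475,103.9004" fill="none" stroke="#0000ff"/>
</svg>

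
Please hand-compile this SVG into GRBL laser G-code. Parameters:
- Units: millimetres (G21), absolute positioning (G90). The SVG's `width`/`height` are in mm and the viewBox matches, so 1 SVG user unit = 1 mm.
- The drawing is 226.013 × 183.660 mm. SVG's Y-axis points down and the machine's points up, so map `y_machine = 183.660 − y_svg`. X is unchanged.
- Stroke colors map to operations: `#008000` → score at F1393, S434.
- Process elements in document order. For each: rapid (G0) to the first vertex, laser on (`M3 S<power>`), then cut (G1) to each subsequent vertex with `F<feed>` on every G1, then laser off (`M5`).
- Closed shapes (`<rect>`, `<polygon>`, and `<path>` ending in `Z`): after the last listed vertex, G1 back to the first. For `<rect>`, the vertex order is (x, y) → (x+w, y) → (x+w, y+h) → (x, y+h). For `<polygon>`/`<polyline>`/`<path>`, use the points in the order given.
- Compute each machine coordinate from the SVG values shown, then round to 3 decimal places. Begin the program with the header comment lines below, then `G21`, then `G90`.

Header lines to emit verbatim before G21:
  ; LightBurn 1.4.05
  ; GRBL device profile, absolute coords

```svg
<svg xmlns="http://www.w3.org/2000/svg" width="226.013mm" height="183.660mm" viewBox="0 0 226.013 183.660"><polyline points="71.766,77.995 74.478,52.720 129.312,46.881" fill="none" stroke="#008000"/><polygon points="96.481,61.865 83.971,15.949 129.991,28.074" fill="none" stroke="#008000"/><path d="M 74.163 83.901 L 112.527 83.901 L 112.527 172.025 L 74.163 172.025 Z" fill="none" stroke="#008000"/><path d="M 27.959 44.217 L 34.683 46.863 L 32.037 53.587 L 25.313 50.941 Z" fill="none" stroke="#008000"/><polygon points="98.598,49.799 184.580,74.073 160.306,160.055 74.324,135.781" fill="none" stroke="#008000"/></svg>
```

1 u = 1 mm; y_m = 183.660 − y.

[1] `<polyline>` open polyline, #008000→score S434 F1393: (71.766,105.665) → (74.478,130.940) → (129.312,136.779)

[2] `<polygon>` regular polygon, #008000→score S434 F1393: (96.481,121.795) → (83.971,167.711) → (129.991,155.586) → (96.481,121.795) (closed)

[3] `<path>` rectangle, #008000→score S434 F1393: (74.163,99.759) → (112.527,99.759) → (112.527,11.635) → (74.163,11.635) → (74.163,99.759) (closed)

[4] `<path>` regular polygon, #008000→score S434 F1393: (27.959,139.443) → (34.683,136.797) → (32.037,130.073) → (25.313,132.719) → (27.959,139.443) (closed)

[5] `<polygon>` regular polygon, #008000→score S434 F1393: (98.598,133.861) → (184.580,109.587) → (160.306,23.605) → (74.324,47.879) → (98.598,133.861) (closed)

; LightBurn 1.4.05
; GRBL device profile, absolute coords
G21
G90
G0 X71.766 Y105.665
M3 S434
G1 X74.478 Y130.940 F1393
G1 X129.312 Y136.779 F1393
M5
G0 X96.481 Y121.795
M3 S434
G1 X83.971 Y167.711 F1393
G1 X129.991 Y155.586 F1393
G1 X96.481 Y121.795 F1393
M5
G0 X74.163 Y99.759
M3 S434
G1 X112.527 Y99.759 F1393
G1 X112.527 Y11.635 F1393
G1 X74.163 Y11.635 F1393
G1 X74.163 Y99.759 F1393
M5
G0 X27.959 Y139.443
M3 S434
G1 X34.683 Y136.797 F1393
G1 X32.037 Y130.073 F1393
G1 X25.313 Y132.719 F1393
G1 X27.959 Y139.443 F1393
M5
G0 X98.598 Y133.861
M3 S434
G1 X184.580 Y109.587 F1393
G1 X160.306 Y23.605 F1393
G1 X74.324 Y47.879 F1393
G1 X98.598 Y133.861 F1393
M5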